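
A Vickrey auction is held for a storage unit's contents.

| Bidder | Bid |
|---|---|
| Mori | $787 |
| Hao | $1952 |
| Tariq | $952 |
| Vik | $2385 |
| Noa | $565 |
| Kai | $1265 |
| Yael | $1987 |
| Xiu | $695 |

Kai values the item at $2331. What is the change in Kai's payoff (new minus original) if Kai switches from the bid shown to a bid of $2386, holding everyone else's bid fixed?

−$54

The highest bid among the other bidders is $2385; Kai's bid doesn't change that.
Original bid $1265: Kai is not highest (top rival bid is $2385); payoff $0.
Alternative bid $2386: Kai is highest, pays the top rival bid $2385; payoff $2331 − $2385 = −$54.
Change in payoff = −$54 − ($0) = −$54.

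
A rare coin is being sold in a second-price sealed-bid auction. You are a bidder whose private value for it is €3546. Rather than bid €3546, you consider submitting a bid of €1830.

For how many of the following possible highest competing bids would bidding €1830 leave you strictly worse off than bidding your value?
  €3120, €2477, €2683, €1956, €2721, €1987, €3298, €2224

The deviation hurts exactly when the highest competing bid lies strictly between €1830 and €3546 — underbidding then forfeits a profitable win.
€3120: inside the interval → strictly worse (loss €426).
€2477: inside the interval → strictly worse (loss €1069).
€2683: inside the interval → strictly worse (loss €863).
€1956: inside the interval → strictly worse (loss €1590).
€2721: inside the interval → strictly worse (loss €825).
€1987: inside the interval → strictly worse (loss €1559).
€3298: inside the interval → strictly worse (loss €248).
€2224: inside the interval → strictly worse (loss €1322).
Count: 8.

8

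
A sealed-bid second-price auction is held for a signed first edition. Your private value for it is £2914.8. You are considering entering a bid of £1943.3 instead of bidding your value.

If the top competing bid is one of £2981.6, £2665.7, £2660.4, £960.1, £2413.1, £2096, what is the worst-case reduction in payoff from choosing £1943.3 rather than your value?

£818.8

£2981.6: same outcome either way → loss £0.
£2665.7: truthful gives £249.1, deviation gives £0 → loss £249.1.
£2660.4: truthful gives £254.4, deviation gives £0 → loss £254.4.
£960.1: same outcome either way → loss £0.
£2413.1: truthful gives £501.7, deviation gives £0 → loss £501.7.
£2096: truthful gives £818.8, deviation gives £0 → loss £818.8.
Maximum loss: £818.8.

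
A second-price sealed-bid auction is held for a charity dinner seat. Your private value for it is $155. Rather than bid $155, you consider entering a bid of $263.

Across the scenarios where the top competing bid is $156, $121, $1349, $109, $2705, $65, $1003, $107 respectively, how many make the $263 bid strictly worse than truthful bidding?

1

The deviation hurts exactly when the highest competing bid lies strictly between $155 and $263 — overbidding then wins at a price above your value.
$156: inside the interval → strictly worse (loss $1).
$121: below both → same outcome either way.
$1349: above both → same outcome either way.
$109: below both → same outcome either way.
$2705: above both → same outcome either way.
$65: below both → same outcome either way.
$1003: above both → same outcome either way.
$107: below both → same outcome either way.
Count: 1.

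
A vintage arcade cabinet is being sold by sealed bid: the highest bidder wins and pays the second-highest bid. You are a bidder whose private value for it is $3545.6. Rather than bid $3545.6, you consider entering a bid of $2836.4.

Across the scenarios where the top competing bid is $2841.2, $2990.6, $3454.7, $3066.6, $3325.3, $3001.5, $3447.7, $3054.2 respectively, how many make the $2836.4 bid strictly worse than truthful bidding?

8

The deviation hurts exactly when the highest competing bid lies strictly between $2836.4 and $3545.6 — underbidding then forfeits a profitable win.
$2841.2: inside the interval → strictly worse (loss $704.4).
$2990.6: inside the interval → strictly worse (loss $555).
$3454.7: inside the interval → strictly worse (loss $90.9).
$3066.6: inside the interval → strictly worse (loss $479).
$3325.3: inside the interval → strictly worse (loss $220.3).
$3001.5: inside the interval → strictly worse (loss $544.1).
$3447.7: inside the interval → strictly worse (loss $97.9).
$3054.2: inside the interval → strictly worse (loss $491.4).
Count: 8.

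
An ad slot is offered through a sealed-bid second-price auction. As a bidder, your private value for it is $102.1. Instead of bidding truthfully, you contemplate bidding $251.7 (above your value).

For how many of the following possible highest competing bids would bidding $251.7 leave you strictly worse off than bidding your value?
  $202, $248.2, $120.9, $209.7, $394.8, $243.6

5

The deviation hurts exactly when the highest competing bid lies strictly between $102.1 and $251.7 — overbidding then wins at a price above your value.
$202: inside the interval → strictly worse (loss $99.9).
$248.2: inside the interval → strictly worse (loss $146.1).
$120.9: inside the interval → strictly worse (loss $18.8).
$209.7: inside the interval → strictly worse (loss $107.6).
$394.8: above both → same outcome either way.
$243.6: inside the interval → strictly worse (loss $141.5).
Count: 5.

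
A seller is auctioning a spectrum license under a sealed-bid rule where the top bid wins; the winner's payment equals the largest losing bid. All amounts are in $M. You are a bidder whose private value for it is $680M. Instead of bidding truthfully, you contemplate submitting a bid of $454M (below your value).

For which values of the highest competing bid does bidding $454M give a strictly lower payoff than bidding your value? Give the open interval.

If the competing bid is below $454M, both bids win at the same price — no difference.
If it is above $680M, both bids lose — no difference.
If it lies strictly between $454M and $680M, bidding your value wins at a price below your value (positive payoff) while bidding $454M loses (payoff 0).
So the deviation strictly hurts on the open interval ($454M, $680M).

($454M, $680M)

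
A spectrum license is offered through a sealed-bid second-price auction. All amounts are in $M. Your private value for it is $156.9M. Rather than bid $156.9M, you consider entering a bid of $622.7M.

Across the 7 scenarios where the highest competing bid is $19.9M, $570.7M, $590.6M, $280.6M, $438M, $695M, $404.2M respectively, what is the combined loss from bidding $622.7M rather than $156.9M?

$1499.6M

The deviation costs you only when the competing bid falls strictly between $156.9M and $622.7M; elsewhere both bids give the same outcome.
$19.9M: outcomes coincide → loss $0M.
$570.7M: truthful payoff $0M, deviation payoff −$413.8M → loss $413.8M.
$590.6M: truthful payoff $0M, deviation payoff −$433.7M → loss $433.7M.
$280.6M: truthful payoff $0M, deviation payoff −$123.7M → loss $123.7M.
$438M: truthful payoff $0M, deviation payoff −$281.1M → loss $281.1M.
$695M: outcomes coincide → loss $0M.
$404.2M: truthful payoff $0M, deviation payoff −$247.3M → loss $247.3M.
Total loss = $413.8M + $433.7M + $123.7M + $281.1M + $247.3M = $1499.6M.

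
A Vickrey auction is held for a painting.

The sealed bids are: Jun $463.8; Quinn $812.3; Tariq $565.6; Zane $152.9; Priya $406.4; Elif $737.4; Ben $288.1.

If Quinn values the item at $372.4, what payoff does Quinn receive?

−$365

Highest bid: Quinn at $812.3, so Quinn wins.
Second-highest bid: Elif at $737.4 — that is the price the winner pays.
Quinn's payoff = value − price = $372.4 − $737.4 = −$365.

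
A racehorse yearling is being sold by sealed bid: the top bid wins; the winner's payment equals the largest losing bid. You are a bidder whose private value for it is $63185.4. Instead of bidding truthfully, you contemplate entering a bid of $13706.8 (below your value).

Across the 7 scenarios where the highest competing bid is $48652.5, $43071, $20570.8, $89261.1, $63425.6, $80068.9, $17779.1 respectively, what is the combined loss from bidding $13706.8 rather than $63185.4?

The deviation costs you only when the competing bid falls strictly between $13706.8 and $63185.4; elsewhere both bids give the same outcome.
$48652.5: truthful payoff $14532.9, deviation payoff $0 → loss $14532.9.
$43071: truthful payoff $20114.4, deviation payoff $0 → loss $20114.4.
$20570.8: truthful payoff $42614.6, deviation payoff $0 → loss $42614.6.
$89261.1: outcomes coincide → loss $0.
$63425.6: outcomes coincide → loss $0.
$80068.9: outcomes coincide → loss $0.
$17779.1: truthful payoff $45406.3, deviation payoff $0 → loss $45406.3.
Total loss = $14532.9 + $20114.4 + $42614.6 + $45406.3 = $122668.2.

$122668.2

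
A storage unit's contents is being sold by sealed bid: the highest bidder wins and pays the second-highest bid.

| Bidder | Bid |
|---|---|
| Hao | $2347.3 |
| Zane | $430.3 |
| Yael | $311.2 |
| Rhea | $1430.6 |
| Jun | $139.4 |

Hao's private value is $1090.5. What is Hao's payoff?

Highest bid: Hao at $2347.3, so Hao wins.
Second-highest bid: Rhea at $1430.6 — that is the price the winner pays.
Hao's payoff = value − price = $1090.5 − $1430.6 = −$340.1.

−$340.1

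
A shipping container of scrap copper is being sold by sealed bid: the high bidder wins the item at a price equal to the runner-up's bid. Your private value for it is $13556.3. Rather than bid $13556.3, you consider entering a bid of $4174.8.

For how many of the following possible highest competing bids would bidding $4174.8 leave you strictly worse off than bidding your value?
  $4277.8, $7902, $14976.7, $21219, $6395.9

The deviation hurts exactly when the highest competing bid lies strictly between $4174.8 and $13556.3 — underbidding then forfeits a profitable win.
$4277.8: inside the interval → strictly worse (loss $9278.5).
$7902: inside the interval → strictly worse (loss $5654.3).
$14976.7: above both → same outcome either way.
$21219: above both → same outcome either way.
$6395.9: inside the interval → strictly worse (loss $7160.4).
Count: 3.

3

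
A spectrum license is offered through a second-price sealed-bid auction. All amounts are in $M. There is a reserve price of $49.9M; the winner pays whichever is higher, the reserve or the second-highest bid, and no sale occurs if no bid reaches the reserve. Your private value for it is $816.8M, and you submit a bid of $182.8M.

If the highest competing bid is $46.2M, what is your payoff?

Your bid $182.8M is the highest and exceeds the reserve.
Price = max(second-highest bid, reserve) = max($46.2M, $49.9M) = $49.9M.
Payoff = $816.8M − $49.9M = $766.9M.

$766.9M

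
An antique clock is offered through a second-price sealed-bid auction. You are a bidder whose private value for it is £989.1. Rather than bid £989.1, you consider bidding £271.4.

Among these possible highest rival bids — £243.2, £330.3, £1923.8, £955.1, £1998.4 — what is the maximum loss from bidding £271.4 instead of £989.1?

£243.2: same outcome either way → loss £0.
£330.3: truthful gives £658.8, deviation gives £0 → loss £658.8.
£1923.8: same outcome either way → loss £0.
£955.1: truthful gives £34, deviation gives £0 → loss £34.
£1998.4: same outcome either way → loss £0.
Maximum loss: £658.8.

£658.8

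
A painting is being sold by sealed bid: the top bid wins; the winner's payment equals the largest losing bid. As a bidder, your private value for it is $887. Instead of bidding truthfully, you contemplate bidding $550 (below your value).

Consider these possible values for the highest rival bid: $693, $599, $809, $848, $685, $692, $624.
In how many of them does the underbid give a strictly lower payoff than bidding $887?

The deviation hurts exactly when the highest competing bid lies strictly between $550 and $887 — underbidding then forfeits a profitable win.
$693: inside the interval → strictly worse (loss $194).
$599: inside the interval → strictly worse (loss $288).
$809: inside the interval → strictly worse (loss $78).
$848: inside the interval → strictly worse (loss $39).
$685: inside the interval → strictly worse (loss $202).
$692: inside the interval → strictly worse (loss $195).
$624: inside the interval → strictly worse (loss $263).
Count: 7.

7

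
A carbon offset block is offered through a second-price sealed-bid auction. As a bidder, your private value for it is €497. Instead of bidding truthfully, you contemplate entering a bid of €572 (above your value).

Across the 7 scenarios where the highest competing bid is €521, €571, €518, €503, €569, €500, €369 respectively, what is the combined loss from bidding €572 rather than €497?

The deviation costs you only when the competing bid falls strictly between €497 and €572; elsewhere both bids give the same outcome.
€521: truthful payoff €0, deviation payoff −€24 → loss €24.
€571: truthful payoff €0, deviation payoff −€74 → loss €74.
€518: truthful payoff €0, deviation payoff −€21 → loss €21.
€503: truthful payoff €0, deviation payoff −€6 → loss €6.
€569: truthful payoff €0, deviation payoff −€72 → loss €72.
€500: truthful payoff €0, deviation payoff −€3 → loss €3.
€369: outcomes coincide → loss €0.
Total loss = €24 + €74 + €21 + €6 + €72 + €3 = €200.

€200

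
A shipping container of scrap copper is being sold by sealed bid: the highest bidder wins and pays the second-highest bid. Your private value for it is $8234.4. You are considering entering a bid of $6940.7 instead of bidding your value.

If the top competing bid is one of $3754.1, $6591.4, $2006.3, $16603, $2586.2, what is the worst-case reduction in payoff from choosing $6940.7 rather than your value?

$0

$3754.1: same outcome either way → loss $0.
$6591.4: same outcome either way → loss $0.
$2006.3: same outcome either way → loss $0.
$16603: same outcome either way → loss $0.
$2586.2: same outcome either way → loss $0.
Maximum loss: $0.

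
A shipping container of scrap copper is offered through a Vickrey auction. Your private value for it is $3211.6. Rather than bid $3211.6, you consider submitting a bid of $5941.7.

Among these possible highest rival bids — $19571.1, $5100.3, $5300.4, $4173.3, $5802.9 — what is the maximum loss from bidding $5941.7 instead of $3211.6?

$19571.1: same outcome either way → loss $0.
$5100.3: truthful gives $0, deviation gives −$1888.7 → loss $1888.7.
$5300.4: truthful gives $0, deviation gives −$2088.8 → loss $2088.8.
$4173.3: truthful gives $0, deviation gives −$961.7 → loss $961.7.
$5802.9: truthful gives $0, deviation gives −$2591.3 → loss $2591.3.
Maximum loss: $2591.3.

$2591.3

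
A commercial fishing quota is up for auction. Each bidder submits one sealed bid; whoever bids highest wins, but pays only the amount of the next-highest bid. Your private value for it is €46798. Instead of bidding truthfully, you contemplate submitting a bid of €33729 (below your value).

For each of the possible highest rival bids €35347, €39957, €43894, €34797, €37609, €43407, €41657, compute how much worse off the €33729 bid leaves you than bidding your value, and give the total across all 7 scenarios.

The deviation costs you only when the competing bid falls strictly between €33729 and €46798; elsewhere both bids give the same outcome.
€35347: truthful payoff €11451, deviation payoff €0 → loss €11451.
€39957: truthful payoff €6841, deviation payoff €0 → loss €6841.
€43894: truthful payoff €2904, deviation payoff €0 → loss €2904.
€34797: truthful payoff €12001, deviation payoff €0 → loss €12001.
€37609: truthful payoff €9189, deviation payoff €0 → loss €9189.
€43407: truthful payoff €3391, deviation payoff €0 → loss €3391.
€41657: truthful payoff €5141, deviation payoff €0 → loss €5141.
Total loss = €11451 + €6841 + €2904 + €12001 + €9189 + €3391 + €5141 = €50918.

€50918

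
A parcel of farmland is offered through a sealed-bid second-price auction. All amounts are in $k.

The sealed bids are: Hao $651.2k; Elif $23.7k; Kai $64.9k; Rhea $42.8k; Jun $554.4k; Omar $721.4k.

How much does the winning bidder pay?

$651.2k

Highest bid: Omar at $721.4k, so Omar wins.
Second-highest bid: Hao at $651.2k — that is the price the winner pays.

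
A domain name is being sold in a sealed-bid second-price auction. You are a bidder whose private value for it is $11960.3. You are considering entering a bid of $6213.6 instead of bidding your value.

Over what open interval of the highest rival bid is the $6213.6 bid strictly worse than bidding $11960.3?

($6213.6, $11960.3)

If the competing bid is below $6213.6, both bids win at the same price — no difference.
If it is above $11960.3, both bids lose — no difference.
If it lies strictly between $6213.6 and $11960.3, bidding your value wins at a price below your value (positive payoff) while bidding $6213.6 loses (payoff 0).
So the deviation strictly hurts on the open interval ($6213.6, $11960.3).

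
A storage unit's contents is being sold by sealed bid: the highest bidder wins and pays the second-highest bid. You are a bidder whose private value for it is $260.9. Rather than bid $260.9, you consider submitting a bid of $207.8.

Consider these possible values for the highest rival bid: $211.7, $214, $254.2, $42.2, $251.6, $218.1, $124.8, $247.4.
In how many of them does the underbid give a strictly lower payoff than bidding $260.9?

6

The deviation hurts exactly when the highest competing bid lies strictly between $207.8 and $260.9 — underbidding then forfeits a profitable win.
$211.7: inside the interval → strictly worse (loss $49.2).
$214: inside the interval → strictly worse (loss $46.9).
$254.2: inside the interval → strictly worse (loss $6.7).
$42.2: below both → same outcome either way.
$251.6: inside the interval → strictly worse (loss $9.3).
$218.1: inside the interval → strictly worse (loss $42.8).
$124.8: below both → same outcome either way.
$247.4: inside the interval → strictly worse (loss $13.5).
Count: 6.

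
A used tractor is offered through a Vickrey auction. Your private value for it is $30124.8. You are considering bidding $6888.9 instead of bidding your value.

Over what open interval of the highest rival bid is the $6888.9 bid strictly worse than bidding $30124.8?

($6888.9, $30124.8)

If the competing bid is below $6888.9, both bids win at the same price — no difference.
If it is above $30124.8, both bids lose — no difference.
If it lies strictly between $6888.9 and $30124.8, bidding your value wins at a price below your value (positive payoff) while bidding $6888.9 loses (payoff 0).
So the deviation strictly hurts on the open interval ($6888.9, $30124.8).
Truthful bidding weakly dominates here: raising your bid can only win items priced above your value, and lowering it can only forfeit items priced below.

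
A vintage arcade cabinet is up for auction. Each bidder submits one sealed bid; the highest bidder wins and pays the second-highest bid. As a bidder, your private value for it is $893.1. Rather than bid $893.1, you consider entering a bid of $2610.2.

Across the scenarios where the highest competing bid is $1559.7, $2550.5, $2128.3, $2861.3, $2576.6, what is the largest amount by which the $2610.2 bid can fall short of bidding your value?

$1559.7: truthful gives $0, deviation gives −$666.6 → loss $666.6.
$2550.5: truthful gives $0, deviation gives −$1657.4 → loss $1657.4.
$2128.3: truthful gives $0, deviation gives −$1235.2 → loss $1235.2.
$2861.3: same outcome either way → loss $0.
$2576.6: truthful gives $0, deviation gives −$1683.5 → loss $1683.5.
Maximum loss: $1683.5.

$1683.5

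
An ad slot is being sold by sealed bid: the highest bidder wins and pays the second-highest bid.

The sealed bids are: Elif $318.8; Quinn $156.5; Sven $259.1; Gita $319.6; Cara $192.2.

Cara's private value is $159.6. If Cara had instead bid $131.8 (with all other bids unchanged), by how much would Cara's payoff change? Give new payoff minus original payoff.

$0

The highest bid among the other bidders is $319.6; Cara's bid doesn't change that.
Original bid $192.2: Cara is not highest (top rival bid is $319.6); payoff $0.
Alternative bid $131.8: Cara is not highest (top rival bid is $319.6); payoff $0.
Change in payoff = $0 − ($0) = $0.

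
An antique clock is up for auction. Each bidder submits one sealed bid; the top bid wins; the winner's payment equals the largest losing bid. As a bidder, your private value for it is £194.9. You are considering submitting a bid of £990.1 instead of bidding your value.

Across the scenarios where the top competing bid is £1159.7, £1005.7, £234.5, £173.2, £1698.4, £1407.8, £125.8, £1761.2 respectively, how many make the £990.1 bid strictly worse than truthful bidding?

The deviation hurts exactly when the highest competing bid lies strictly between £194.9 and £990.1 — overbidding then wins at a price above your value.
£1159.7: above both → same outcome either way.
£1005.7: above both → same outcome either way.
£234.5: inside the interval → strictly worse (loss £39.6).
£173.2: below both → same outcome either way.
£1698.4: above both → same outcome either way.
£1407.8: above both → same outcome either way.
£125.8: below both → same outcome either way.
£1761.2: above both → same outcome either way.
Count: 1.

1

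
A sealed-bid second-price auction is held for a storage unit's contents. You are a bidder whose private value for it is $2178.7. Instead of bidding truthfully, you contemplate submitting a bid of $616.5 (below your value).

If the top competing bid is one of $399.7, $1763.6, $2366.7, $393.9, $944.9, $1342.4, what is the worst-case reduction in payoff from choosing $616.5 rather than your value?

$1233.8

$399.7: same outcome either way → loss $0.
$1763.6: truthful gives $415.1, deviation gives $0 → loss $415.1.
$2366.7: same outcome either way → loss $0.
$393.9: same outcome either way → loss $0.
$944.9: truthful gives $1233.8, deviation gives $0 → loss $1233.8.
$1342.4: truthful gives $836.3, deviation gives $0 → loss $836.3.
Maximum loss: $1233.8.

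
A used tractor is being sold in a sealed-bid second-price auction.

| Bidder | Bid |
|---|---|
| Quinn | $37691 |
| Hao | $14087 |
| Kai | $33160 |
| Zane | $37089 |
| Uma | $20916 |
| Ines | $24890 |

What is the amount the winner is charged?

Highest bid: Quinn at $37691, so Quinn wins.
Second-highest bid: Zane at $37089 — that is the price the winner pays.

$37089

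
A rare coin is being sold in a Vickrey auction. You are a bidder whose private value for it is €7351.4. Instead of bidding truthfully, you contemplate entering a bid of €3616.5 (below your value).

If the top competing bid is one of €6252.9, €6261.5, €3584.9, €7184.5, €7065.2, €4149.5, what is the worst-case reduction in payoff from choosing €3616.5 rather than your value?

€3201.9

€6252.9: truthful gives €1098.5, deviation gives €0 → loss €1098.5.
€6261.5: truthful gives €1089.9, deviation gives €0 → loss €1089.9.
€3584.9: same outcome either way → loss €0.
€7184.5: truthful gives €166.9, deviation gives €0 → loss €166.9.
€7065.2: truthful gives €286.2, deviation gives €0 → loss €286.2.
€4149.5: truthful gives €3201.9, deviation gives €0 → loss €3201.9.
Maximum loss: €3201.9.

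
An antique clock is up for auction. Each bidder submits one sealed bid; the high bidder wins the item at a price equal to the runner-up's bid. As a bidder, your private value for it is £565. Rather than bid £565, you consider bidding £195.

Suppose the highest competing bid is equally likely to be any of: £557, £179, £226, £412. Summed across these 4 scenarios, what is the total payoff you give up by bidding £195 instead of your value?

The deviation costs you only when the competing bid falls strictly between £195 and £565; elsewhere both bids give the same outcome.
£557: truthful payoff £8, deviation payoff £0 → loss £8.
£179: outcomes coincide → loss £0.
£226: truthful payoff £339, deviation payoff £0 → loss £339.
£412: truthful payoff £153, deviation payoff £0 → loss £153.
Total loss = £8 + £339 + £153 = £500.
Truthful bidding weakly dominates here: raising your bid can only win items priced above your value, and lowering it can only forfeit items priced below.

£500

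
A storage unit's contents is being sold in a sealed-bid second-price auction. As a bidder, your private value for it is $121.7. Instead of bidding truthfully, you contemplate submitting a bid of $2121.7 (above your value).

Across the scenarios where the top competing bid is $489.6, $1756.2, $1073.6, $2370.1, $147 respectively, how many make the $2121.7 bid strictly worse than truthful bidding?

4

The deviation hurts exactly when the highest competing bid lies strictly between $121.7 and $2121.7 — overbidding then wins at a price above your value.
$489.6: inside the interval → strictly worse (loss $367.9).
$1756.2: inside the interval → strictly worse (loss $1634.5).
$1073.6: inside the interval → strictly worse (loss $951.9).
$2370.1: above both → same outcome either way.
$147: inside the interval → strictly worse (loss $25.3).
Count: 4.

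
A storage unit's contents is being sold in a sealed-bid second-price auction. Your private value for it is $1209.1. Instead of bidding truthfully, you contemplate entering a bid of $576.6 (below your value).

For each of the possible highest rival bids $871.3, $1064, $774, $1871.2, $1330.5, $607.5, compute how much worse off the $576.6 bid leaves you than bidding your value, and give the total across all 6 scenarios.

The deviation costs you only when the competing bid falls strictly between $576.6 and $1209.1; elsewhere both bids give the same outcome.
$871.3: truthful payoff $337.8, deviation payoff $0 → loss $337.8.
$1064: truthful payoff $145.1, deviation payoff $0 → loss $145.1.
$774: truthful payoff $435.1, deviation payoff $0 → loss $435.1.
$1871.2: outcomes coincide → loss $0.
$1330.5: outcomes coincide → loss $0.
$607.5: truthful payoff $601.6, deviation payoff $0 → loss $601.6.
Total loss = $337.8 + $145.1 + $435.1 + $601.6 = $1519.6.
In a second-price auction your bid sets only whether you win, not what you pay, so bidding your true value is weakly dominant.

$1519.6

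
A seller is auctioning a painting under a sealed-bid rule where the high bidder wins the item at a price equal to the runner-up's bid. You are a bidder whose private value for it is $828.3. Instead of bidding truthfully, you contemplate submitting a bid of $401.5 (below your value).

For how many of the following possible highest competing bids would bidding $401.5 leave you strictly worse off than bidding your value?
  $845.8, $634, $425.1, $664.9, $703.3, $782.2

The deviation hurts exactly when the highest competing bid lies strictly between $401.5 and $828.3 — underbidding then forfeits a profitable win.
$845.8: above both → same outcome either way.
$634: inside the interval → strictly worse (loss $194.3).
$425.1: inside the interval → strictly worse (loss $403.2).
$664.9: inside the interval → strictly worse (loss $163.4).
$703.3: inside the interval → strictly worse (loss $125).
$782.2: inside the interval → strictly worse (loss $46.1).
Count: 5.

5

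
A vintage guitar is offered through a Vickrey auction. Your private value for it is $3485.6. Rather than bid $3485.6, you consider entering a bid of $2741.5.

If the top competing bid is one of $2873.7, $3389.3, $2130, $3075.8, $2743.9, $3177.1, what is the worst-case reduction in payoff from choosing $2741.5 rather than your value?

$741.7

$2873.7: truthful gives $611.9, deviation gives $0 → loss $611.9.
$3389.3: truthful gives $96.3, deviation gives $0 → loss $96.3.
$2130: same outcome either way → loss $0.
$3075.8: truthful gives $409.8, deviation gives $0 → loss $409.8.
$2743.9: truthful gives $741.7, deviation gives $0 → loss $741.7.
$3177.1: truthful gives $308.5, deviation gives $0 → loss $308.5.
Maximum loss: $741.7.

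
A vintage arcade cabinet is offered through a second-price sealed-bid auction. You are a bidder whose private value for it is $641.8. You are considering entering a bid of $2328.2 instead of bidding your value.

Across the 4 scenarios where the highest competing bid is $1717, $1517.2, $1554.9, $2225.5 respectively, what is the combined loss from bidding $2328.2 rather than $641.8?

The deviation costs you only when the competing bid falls strictly between $641.8 and $2328.2; elsewhere both bids give the same outcome.
$1717: truthful payoff $0, deviation payoff −$1075.2 → loss $1075.2.
$1517.2: truthful payoff $0, deviation payoff −$875.4 → loss $875.4.
$1554.9: truthful payoff $0, deviation payoff −$913.1 → loss $913.1.
$2225.5: truthful payoff $0, deviation payoff −$1583.7 → loss $1583.7.
Total loss = $1075.2 + $875.4 + $913.1 + $1583.7 = $4447.4.

$4447.4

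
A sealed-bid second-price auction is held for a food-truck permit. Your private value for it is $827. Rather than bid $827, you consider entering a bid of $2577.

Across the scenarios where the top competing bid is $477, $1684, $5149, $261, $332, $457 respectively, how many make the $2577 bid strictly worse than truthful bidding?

The deviation hurts exactly when the highest competing bid lies strictly between $827 and $2577 — overbidding then wins at a price above your value.
$477: below both → same outcome either way.
$1684: inside the interval → strictly worse (loss $857).
$5149: above both → same outcome either way.
$261: below both → same outcome either way.
$332: below both → same outcome either way.
$457: below both → same outcome either way.
Count: 1.

1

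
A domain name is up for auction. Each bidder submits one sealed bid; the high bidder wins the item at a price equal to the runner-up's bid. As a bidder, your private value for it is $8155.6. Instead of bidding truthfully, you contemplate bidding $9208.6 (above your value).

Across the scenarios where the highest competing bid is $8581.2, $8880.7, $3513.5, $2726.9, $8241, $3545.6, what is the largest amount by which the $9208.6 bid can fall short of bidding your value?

$725.1

$8581.2: truthful gives $0, deviation gives −$425.6 → loss $425.6.
$8880.7: truthful gives $0, deviation gives −$725.1 → loss $725.1.
$3513.5: same outcome either way → loss $0.
$2726.9: same outcome either way → loss $0.
$8241: truthful gives $0, deviation gives −$85.4 → loss $85.4.
$3545.6: same outcome either way → loss $0.
Maximum loss: $725.1.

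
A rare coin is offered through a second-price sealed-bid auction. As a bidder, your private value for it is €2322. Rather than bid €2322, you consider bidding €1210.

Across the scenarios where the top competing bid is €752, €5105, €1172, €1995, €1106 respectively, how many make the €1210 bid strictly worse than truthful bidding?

The deviation hurts exactly when the highest competing bid lies strictly between €1210 and €2322 — underbidding then forfeits a profitable win.
€752: below both → same outcome either way.
€5105: above both → same outcome either way.
€1172: below both → same outcome either way.
€1995: inside the interval → strictly worse (loss €327).
€1106: below both → same outcome either way.
Count: 1.

1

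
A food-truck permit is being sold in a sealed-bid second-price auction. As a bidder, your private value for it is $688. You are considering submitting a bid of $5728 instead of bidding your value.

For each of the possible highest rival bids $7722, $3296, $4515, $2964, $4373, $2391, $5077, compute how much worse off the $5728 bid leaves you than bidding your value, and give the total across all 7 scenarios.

$18488

The deviation costs you only when the competing bid falls strictly between $688 and $5728; elsewhere both bids give the same outcome.
$7722: outcomes coincide → loss $0.
$3296: truthful payoff $0, deviation payoff −$2608 → loss $2608.
$4515: truthful payoff $0, deviation payoff −$3827 → loss $3827.
$2964: truthful payoff $0, deviation payoff −$2276 → loss $2276.
$4373: truthful payoff $0, deviation payoff −$3685 → loss $3685.
$2391: truthful payoff $0, deviation payoff −$1703 → loss $1703.
$5077: truthful payoff $0, deviation payoff −$4389 → loss $4389.
Total loss = $2608 + $3827 + $2276 + $3685 + $1703 + $4389 = $18488.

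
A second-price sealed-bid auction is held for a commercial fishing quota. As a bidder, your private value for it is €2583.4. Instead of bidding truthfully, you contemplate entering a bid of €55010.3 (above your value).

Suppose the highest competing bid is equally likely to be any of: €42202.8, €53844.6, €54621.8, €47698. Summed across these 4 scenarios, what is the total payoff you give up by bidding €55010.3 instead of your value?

The deviation costs you only when the competing bid falls strictly between €2583.4 and €55010.3; elsewhere both bids give the same outcome.
€42202.8: truthful payoff €0, deviation payoff −€39619.4 → loss €39619.4.
€53844.6: truthful payoff €0, deviation payoff −€51261.2 → loss €51261.2.
€54621.8: truthful payoff €0, deviation payoff −€52038.4 → loss €52038.4.
€47698: truthful payoff €0, deviation payoff −€45114.6 → loss €45114.6.
Total loss = €39619.4 + €51261.2 + €52038.4 + €45114.6 = €188033.6.
In a second-price auction your bid sets only whether you win, not what you pay, so bidding your true value is weakly dominant.

€188033.6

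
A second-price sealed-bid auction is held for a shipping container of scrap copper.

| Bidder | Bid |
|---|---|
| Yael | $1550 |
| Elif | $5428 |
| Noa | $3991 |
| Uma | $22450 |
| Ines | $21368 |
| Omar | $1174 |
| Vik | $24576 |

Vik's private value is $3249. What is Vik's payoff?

Highest bid: Vik at $24576, so Vik wins.
Second-highest bid: Uma at $22450 — that is the price the winner pays.
Vik's payoff = value − price = $3249 − $22450 = −$19201.

−$19201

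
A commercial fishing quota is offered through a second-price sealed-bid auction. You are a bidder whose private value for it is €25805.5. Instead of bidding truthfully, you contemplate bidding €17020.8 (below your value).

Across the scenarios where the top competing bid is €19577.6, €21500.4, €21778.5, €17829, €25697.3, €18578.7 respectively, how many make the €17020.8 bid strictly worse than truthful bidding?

6

The deviation hurts exactly when the highest competing bid lies strictly between €17020.8 and €25805.5 — underbidding then forfeits a profitable win.
€19577.6: inside the interval → strictly worse (loss €6227.9).
€21500.4: inside the interval → strictly worse (loss €4305.1).
€21778.5: inside the interval → strictly worse (loss €4027).
€17829: inside the interval → strictly worse (loss €7976.5).
€25697.3: inside the interval → strictly worse (loss €108.2).
€18578.7: inside the interval → strictly worse (loss €7226.8).
Count: 6.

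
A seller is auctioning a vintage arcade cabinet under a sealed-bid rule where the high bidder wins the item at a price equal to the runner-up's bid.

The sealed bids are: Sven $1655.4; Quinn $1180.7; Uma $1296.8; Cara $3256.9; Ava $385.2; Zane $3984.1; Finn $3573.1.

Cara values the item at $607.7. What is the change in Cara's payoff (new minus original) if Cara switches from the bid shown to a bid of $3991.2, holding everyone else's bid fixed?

−$3376.4

The highest bid among the other bidders is $3984.1; Cara's bid doesn't change that.
Original bid $3256.9: Cara is not highest (top rival bid is $3984.1); payoff $0.
Alternative bid $3991.2: Cara is highest, pays the top rival bid $3984.1; payoff $607.7 − $3984.1 = −$3376.4.
Change in payoff = −$3376.4 − ($0) = −$3376.4.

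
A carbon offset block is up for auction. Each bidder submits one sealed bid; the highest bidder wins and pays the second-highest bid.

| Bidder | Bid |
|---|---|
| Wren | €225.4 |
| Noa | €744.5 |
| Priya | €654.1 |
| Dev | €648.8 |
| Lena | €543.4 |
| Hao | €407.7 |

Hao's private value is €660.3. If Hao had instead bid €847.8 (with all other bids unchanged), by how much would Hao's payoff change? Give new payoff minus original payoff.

The highest bid among the other bidders is €744.5; Hao's bid doesn't change that.
Original bid €407.7: Hao is not highest (top rival bid is €744.5); payoff €0.
Alternative bid €847.8: Hao is highest, pays the top rival bid €744.5; payoff €660.3 − €744.5 = −€84.2.
Change in payoff = −€84.2 − (€0) = −€84.2.

−€84.2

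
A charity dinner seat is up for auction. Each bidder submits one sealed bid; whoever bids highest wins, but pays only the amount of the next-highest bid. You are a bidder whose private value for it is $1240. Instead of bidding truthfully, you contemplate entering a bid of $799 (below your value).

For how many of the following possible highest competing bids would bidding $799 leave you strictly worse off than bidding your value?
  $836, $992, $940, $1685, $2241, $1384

The deviation hurts exactly when the highest competing bid lies strictly between $799 and $1240 — underbidding then forfeits a profitable win.
$836: inside the interval → strictly worse (loss $404).
$992: inside the interval → strictly worse (loss $248).
$940: inside the interval → strictly worse (loss $300).
$1685: above both → same outcome either way.
$2241: above both → same outcome either way.
$1384: above both → same outcome either way.
Count: 3.

3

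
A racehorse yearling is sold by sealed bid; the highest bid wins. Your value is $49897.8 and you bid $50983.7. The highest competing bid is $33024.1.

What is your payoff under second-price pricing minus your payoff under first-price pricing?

You have the highest bid, so you win under either rule.
Second-price: pay $33024.1 → payoff $16873.7.
First-price: pay your own bid $50983.7 → payoff −$1085.9.
Difference = $16873.7 − (−$1085.9) = $17959.6.

$17959.6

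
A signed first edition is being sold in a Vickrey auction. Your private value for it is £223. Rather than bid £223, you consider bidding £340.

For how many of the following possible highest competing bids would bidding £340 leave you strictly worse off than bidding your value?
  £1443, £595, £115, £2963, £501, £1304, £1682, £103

The deviation hurts exactly when the highest competing bid lies strictly between £223 and £340 — overbidding then wins at a price above your value.
£1443: above both → same outcome either way.
£595: above both → same outcome either way.
£115: below both → same outcome either way.
£2963: above both → same outcome either way.
£501: above both → same outcome either way.
£1304: above both → same outcome either way.
£1682: above both → same outcome either way.
£103: below both → same outcome either way.
Count: 0.

0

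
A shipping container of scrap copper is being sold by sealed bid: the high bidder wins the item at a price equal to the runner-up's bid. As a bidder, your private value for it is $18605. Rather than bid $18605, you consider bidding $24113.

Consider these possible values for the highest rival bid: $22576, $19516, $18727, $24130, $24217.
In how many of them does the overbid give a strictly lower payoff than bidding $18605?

3

The deviation hurts exactly when the highest competing bid lies strictly between $18605 and $24113 — overbidding then wins at a price above your value.
$22576: inside the interval → strictly worse (loss $3971).
$19516: inside the interval → strictly worse (loss $911).
$18727: inside the interval → strictly worse (loss $122).
$24130: above both → same outcome either way.
$24217: above both → same outcome either way.
Count: 3.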